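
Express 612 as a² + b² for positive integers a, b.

We need to find integers a, b > 0 such that a² + b² = 612.
Trying a = 6: b² = 612 - 6² = 612 - 36 = 576
b = 24
Check: 6² + 24² = 36 + 576 = 612 ✓

612 = 6² + 24²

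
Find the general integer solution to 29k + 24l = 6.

Step 1: Compute gcd(29, 24) = 1.
Since 1 divides 6, solutions exist.

Step 2: Find a particular solution using extended Euclidean algorithm.
We get k₀ = 30, l₀ = -36.
Check: 29*30 + 24*-36 = 6 = 6 ✓

Step 3: Write the general solution.
k = 30 + (24/1)t = 30 + 24t
l = -36 - (29/1)t = -36 - 29t
for any integer t.

k = 30 + 24t, l = -36 - 29t for integer t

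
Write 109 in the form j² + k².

We need to find integers j, k > 0 such that j² + k² = 109.
Trying j = 3: k² = 109 - 3² = 109 - 9 = 100
k = 10
Check: 3² + 10² = 9 + 100 = 109 ✓

109 = 3² + 10²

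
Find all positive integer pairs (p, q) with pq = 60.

The positive divisors of 60 are: 1, 2, 3, 4, 5, 6, 10, 12, 15, 20, 30, 60.
Each divisor d gives the pair (d, 60/d):
(1, 60), (2, 30), (3, 20), (4, 15), (5, 12), (6, 10), (10, 6), (12, 5), (15, 4), (20, 3), (30, 2), (60, 1)

(1, 60), (2, 30), (3, 20), (4, 15), (5, 12), (6, 10), (10, 6), (12, 5), (15, 4), (20, 3), (30, 2), (60, 1)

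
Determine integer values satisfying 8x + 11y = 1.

Step 1: Check solvability.
gcd(8, 11) = 1
Since 1 divides 1, solutions exist.

Step 2: Apply extended Euclidean algorithm to find gcd.
We find integers such that 8*x0 + 11*y0 = 1

Step 3: Scale the particular solution.
Multiply by 1/1 = 1:
x = -4, y = 3

Step 4: Verify.
8*(-4) + 11*(3) = 1 = 1 ✓

x = -4, y = 3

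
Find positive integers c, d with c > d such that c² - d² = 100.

Factor: c² - d² = (c+d)(c-d) = 100.
We need two factors of 100 with the same parity.
Use c+d = 50 and c-d = 2 (product 50·2 = 100).
Adding: 2c = 52, so c = 26.
Subtracting: 2d = 48, so d = 24.
Check: 26² - 24² = 676 - 576 = 100 ✓

c = 26, d = 24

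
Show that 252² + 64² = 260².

Compute a² + b²:
252² + 64² = 63504 + 4096 = 67600
Compute c²:
260² = 67600
Since 67600 = 67600, it is a Pythagorean triple.

Yes, it is a Pythagorean triple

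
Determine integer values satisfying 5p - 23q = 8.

Step 1: Check solvability.
gcd(5, 23) = 1
Since 1 divides 8, solutions exist.

Step 2: Apply extended Euclidean algorithm to find gcd.
We find integers such that 5*x0 + 23*y0 = 1

Step 3: Scale the particular solution.
Multiply by 8/1 = 8:
p = -72, q = -16

Step 4: Verify.
5*(-72) - 23*(-16) = 8 = 8 ✓

p = -72, q = -16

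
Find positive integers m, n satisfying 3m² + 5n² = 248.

Try small values of m and check whether (248 - 3m²)/5 is a perfect square.
m = 9: 3·9² = 243, so 5n² = 248 - 243 = 5, giving n² = 1, n = 1.
Check: 3·9² + 5·1² = 243 + 5 = 248 ✓

m = 9, n = 1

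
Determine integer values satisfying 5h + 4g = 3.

Step 1: Check solvability.
gcd(5, 4) = 1
Since 1 divides 3, solutions exist.

Step 2: Apply extended Euclidean algorithm to find gcd.
We find integers such that 5*x0 + 4*y0 = 1

Step 3: Scale the particular solution.
Multiply by 3/1 = 3:
h = 3, g = -3

Step 4: Verify.
5*(3) + 4*(-3) = 3 = 3 ✓

h = 3, g = -3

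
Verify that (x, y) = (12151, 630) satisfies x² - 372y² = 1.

Compute x² = 12151² = 147646801
Compute 372y² = 372·630² = 372·396900 = 147646800
x² - 372y² = 147646801 - 147646800 = 1
Since this equals 1, (12151, 630) is a solution.

Yes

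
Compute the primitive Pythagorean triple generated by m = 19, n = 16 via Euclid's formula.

a = m² - n² = 361 - 256 = 105
b = 2mn = 2·19·16 = 608
c = m² + n² = 361 + 256 = 617
Verify: 105² + 608² = 11025 + 369664 = 380689 = 617² ✓

(105, 608, 617)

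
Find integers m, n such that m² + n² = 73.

We need to find integers m, n > 0 such that m² + n² = 73.
Trying m = 3: n² = 73 - 3² = 73 - 9 = 64
n = 8
Check: 3² + 8² = 9 + 64 = 73 ✓

73 = 3² + 8²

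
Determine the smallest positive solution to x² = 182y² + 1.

We seek the smallest positive integers (x, y) with x² - 182y² = 1, i.e., x² = 182y² + 1.
Try successive y values:
y = 1: x² = 182·1² + 1 = 183, not a perfect square
y = 2: x² = 182·2² + 1 = 729, x = 27 ✓

Verify: 27² - 182·2² = 729 - 728 = 1 ✓

x = 27, y = 2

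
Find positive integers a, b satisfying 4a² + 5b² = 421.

Try small values of a and check whether (421 - 4a²)/5 is a perfect square.
a = 2: 4·2² = 16, so 5b² = 421 - 16 = 405, giving b² = 81, b = 9.
Check: 4·2² + 5·9² = 16 + 405 = 421 ✓

a = 2, b = 9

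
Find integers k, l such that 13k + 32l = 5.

Step 1: Check solvability.
gcd(13, 32) = 1
Since 1 divides 5, solutions exist.

Step 2: Apply extended Euclidean algorithm to find gcd.
We find integers such that 13*x0 + 32*y0 = 1

Step 3: Scale the particular solution.
Multiply by 5/1 = 5:
k = 25, l = -10

Step 4: Verify.
13*(25) + 32*(-10) = 5 = 5 ✓

k = 25, l = -10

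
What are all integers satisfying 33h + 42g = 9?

Step 1: Compute gcd(33, 42) = 3.
Since 3 divides 9, solutions exist.

Step 2: Find a particular solution using extended Euclidean algorithm.
We get h₀ = -15, g₀ = 12.
Check: 33*-15 + 42*12 = 9 = 9 ✓

Step 3: Write the general solution.
h = -15 + (42/3)t = -15 + 14t
g = 12 - (33/3)t = 12 - 11t
for any integer t.

h = -15 + 14t, g = 12 - 11t for integer t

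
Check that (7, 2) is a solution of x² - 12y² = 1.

Compute x² = 7² = 49
Compute 12y² = 12·2² = 12·4 = 48
x² - 12y² = 49 - 48 = 1
Since this equals 1, (7, 2) is a solution.

Yes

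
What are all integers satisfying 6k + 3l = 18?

Step 1: Compute gcd(6, 3) = 3.
Since 3 divides 18, solutions exist.

Step 2: Find a particular solution using extended Euclidean algorithm.
We get k₀ = 0, l₀ = 6.
Check: 6*0 + 3*6 = 18 = 18 ✓

Step 3: Write the general solution.
k = 0 + (3/3)t = 0 + 1t
l = 6 - (6/3)t = 6 - 2t
for any integer t.

k = 0 + 1t, l = 6 - 2t for integer t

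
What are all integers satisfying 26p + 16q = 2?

Step 1: Compute gcd(26, 16) = 2.
Since 2 divides 2, solutions exist.

Step 2: Find a particular solution using extended Euclidean algorithm.
We get p₀ = -3, q₀ = 5.
Check: 26*-3 + 16*5 = 2 = 2 ✓

Step 3: Write the general solution.
p = -3 + (16/2)t = -3 + 8t
q = 5 - (26/2)t = 5 - 13t
for any integer t.

p = -3 + 8t, q = 5 - 13t for integer t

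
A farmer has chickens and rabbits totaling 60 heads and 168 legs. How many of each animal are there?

Let c = chickens, r = rabbits.
Heads: c + r = 60
Legs: 2c + 4r = 168
From the first equation, c = 60 - r. Substitute:
2(60 - r) + 4r = 168
120 + 2r = 168
r = (168 - 120)/2 = 24
c = 60 - 24 = 36

Chickens: 36, Rabbits: 24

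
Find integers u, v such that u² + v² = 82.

We need to find integers u, v > 0 such that u² + v² = 82.
Trying u = 1: v² = 82 - 1² = 82 - 1 = 81
v = 9
Check: 1² + 9² = 1 + 81 = 82 ✓

82 = 1² + 9²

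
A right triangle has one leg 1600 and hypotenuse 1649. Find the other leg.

a² = c² - b² = 2719201 - 2560000 = 159201
a = 399

399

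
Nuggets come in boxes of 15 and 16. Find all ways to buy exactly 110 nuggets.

We need non-negative integers (x, y) with 15x + 16y = 110.
For each x in 0..7, check if 110 - 15x is a non-negative multiple of 16.
x = 2: 16y = 80, y = 5 ✓

(2 boxes of 15, 5 boxes of 16)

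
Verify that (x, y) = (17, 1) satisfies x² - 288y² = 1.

Compute x² = 17² = 289
Compute 288y² = 288·1² = 288·1 = 288
x² - 288y² = 289 - 288 = 1
Since this equals 1, (17, 1) is a solution.

Yes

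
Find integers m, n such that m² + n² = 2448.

We need to find integers m, n > 0 such that m² + n² = 2448.
Trying m = 12: n² = 2448 - 12² = 2448 - 144 = 2304
n = 48
Check: 12² + 48² = 144 + 2304 = 2448 ✓

2448 = 12² + 48²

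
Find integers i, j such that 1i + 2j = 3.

Step 1: Check solvability.
gcd(1, 2) = 1
Since 1 divides 3, solutions exist.

Step 2: Apply extended Euclidean algorithm to find gcd.
We find integers such that 1*x0 + 2*y0 = 1

Step 3: Scale the particular solution.
Multiply by 3/1 = 3:
i = 3, j = 0

Step 4: Verify.
1*(3) + 2*(0) = 3 = 3 ✓

i = 3, j = 0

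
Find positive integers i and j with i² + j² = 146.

We need to find integers i, j > 0 such that i² + j² = 146.
Trying i = 5: j² = 146 - 5² = 146 - 25 = 121
j = 11
Check: 5² + 11² = 25 + 121 = 146 ✓

146 = 5² + 11²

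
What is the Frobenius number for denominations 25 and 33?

For two coprime denominations a and b, the Frobenius number (largest value not representable as a non-negative combination) is ab - a - b.
Here gcd(25, 33) = 1, so they are coprime.
F(25, 33) = 25·33 - 25 - 33 = 825 - 58 = 767

767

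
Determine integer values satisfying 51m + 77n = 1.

Step 1: Check solvability.
gcd(51, 77) = 1
Since 1 divides 1, solutions exist.

Step 2: Apply extended Euclidean algorithm to find gcd.
We find integers such that 51*x0 + 77*y0 = 1

Step 3: Scale the particular solution.
Multiply by 1/1 = 1:
m = -3, n = 2

Step 4: Verify.
51*(-3) + 77*(2) = 1 = 1 ✓

m = -3, n = 2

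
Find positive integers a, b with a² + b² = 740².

We need a² + b² = 740² = 547600.
Trying: 228² + 704² = 51984 + 495616 = 547600 ✓

(228, 704, 740)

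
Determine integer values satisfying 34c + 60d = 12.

Step 1: Check solvability.
gcd(34, 60) = 2
Since 2 divides 12, solutions exist.

Step 2: Apply extended Euclidean algorithm to find gcd.
We find integers such that 34*x0 + 60*y0 = 2

Step 3: Scale the particular solution.
Multiply by 12/2 = 6:
c = -42, d = 24

Step 4: Verify.
34*(-42) + 60*(24) = 12 = 12 ✓

c = -42, d = 24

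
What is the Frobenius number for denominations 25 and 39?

For two coprime denominations a and b, the Frobenius number (largest value not representable as a non-negative combination) is ab - a - b.
Here gcd(25, 39) = 1, so they are coprime.
F(25, 39) = 25·39 - 25 - 39 = 975 - 64 = 911

911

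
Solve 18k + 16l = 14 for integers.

Step 1: Check solvability.
gcd(18, 16) = 2
Since 2 divides 14, solutions exist.

Step 2: Apply extended Euclidean algorithm to find gcd.
We find integers such that 18*x0 + 16*y0 = 2

Step 3: Scale the particular solution.
Multiply by 14/2 = 7:
k = 7, l = -7

Step 4: Verify.
18*(7) + 16*(-7) = 14 = 14 ✓

k = 7, l = -7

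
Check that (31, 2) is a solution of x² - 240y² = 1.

Compute x² = 31² = 961
Compute 240y² = 240·2² = 240·4 = 960
x² - 240y² = 961 - 960 = 1
Since this equals 1, (31, 2) is a solution.

Yes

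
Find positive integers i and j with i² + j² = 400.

We need to find integers i, j > 0 such that i² + j² = 400.
Trying i = 12: j² = 400 - 12² = 400 - 144 = 256
j = 16
Check: 12² + 16² = 144 + 256 = 400 ✓

400 = 12² + 16²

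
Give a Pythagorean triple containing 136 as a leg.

We need the other leg and hypotenuse such that 136² + x² = c².
Take x = 273, c = 305: 136² + 273² = 18496 + 74529 = 93025 = 305² ✓
Triple: (273, 136, 305)

(273, 136, 305)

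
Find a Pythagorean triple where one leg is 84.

We need the other leg and hypotenuse such that 84² + x² = c².
Take x = 880, c = 884: 84² + 880² = 7056 + 774400 = 781456 = 884² ✓
Triple: (84, 880, 884)

(84, 880, 884)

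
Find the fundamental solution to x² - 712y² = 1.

We seek the smallest positive integers (x, y) with x² - 712y² = 1, i.e., x² = 712y² + 1.
Try successive y values:
y = 1: x² = 712·1² + 1 = 713, not a perfect square
y = 2: x² = 712·2² + 1 = 2849, not a perfect square
y = 3: x² = 712·3² + 1 = 6409, not a perfect square
... continuing the search (or via continued fractions) ...
y = 60: x² = 712·60² + 1 = 2563201, x = 1601 ✓

Verify: 1601² - 712·60² = 2563201 - 2563200 = 1 ✓

x = 1601, y = 60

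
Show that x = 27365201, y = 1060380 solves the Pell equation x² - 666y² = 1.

Compute x² = 27365201² = 748854225770401
Compute 666y² = 666·1060380² = 666·1124405744400 = 748854225770400
x² - 666y² = 748854225770401 - 748854225770400 = 1
Since this equals 1, (27365201, 1060380) is a solution.

Yes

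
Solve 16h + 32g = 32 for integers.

Step 1: Check solvability.
gcd(16, 32) = 16
Since 16 divides 32, solutions exist.

Step 2: Apply extended Euclidean algorithm to find gcd.
We find integers such that 16*x0 + 32*y0 = 16

Step 3: Scale the particular solution.
Multiply by 32/16 = 2:
h = 2, g = 0

Step 4: Verify.
16*(2) + 32*(0) = 32 = 32 ✓

h = 2, g = 0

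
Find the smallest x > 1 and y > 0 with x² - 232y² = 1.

We seek the smallest positive integers (x, y) with x² - 232y² = 1, i.e., x² = 232y² + 1.
Try successive y values:
y = 1: x² = 232·1² + 1 = 233, not a perfect square
y = 2: x² = 232·2² + 1 = 929, not a perfect square
y = 3: x² = 232·3² + 1 = 2089, not a perfect square
... continuing the search (or via continued fractions) ...
y = 1287: x² = 232·1287² + 1 = 384277609, x = 19603 ✓

Verify: 19603² - 232·1287² = 384277609 - 384277608 = 1 ✓

x = 19603, y = 1287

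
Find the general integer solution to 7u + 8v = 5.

Step 1: Compute gcd(7, 8) = 1.
Since 1 divides 5, solutions exist.

Step 2: Find a particular solution using extended Euclidean algorithm.
We get u₀ = -5, v₀ = 5.
Check: 7*-5 + 8*5 = 5 = 5 ✓

Step 3: Write the general solution.
u = -5 + (8/1)t = -5 + 8t
v = 5 - (7/1)t = 5 - 7t
for any integer t.

u = -5 + 8t, v = 5 - 7t for integer t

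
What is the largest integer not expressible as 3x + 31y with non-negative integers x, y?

For two coprime denominations a and b, the Frobenius number (largest value not representable as a non-negative combination) is ab - a - b.
Here gcd(3, 31) = 1, so they are coprime.
F(3, 31) = 3·31 - 3 - 31 = 93 - 34 = 59

59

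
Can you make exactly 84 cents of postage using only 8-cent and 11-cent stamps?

We need non-negative x, y with 8x + 11y = 84.
gcd(8, 11) = 1 divides 84, so integer solutions exist.
Search for a non-negative one: x = 5 gives 11y = 84 - 40 = 44, so y = 4.
Check: 8·5 + 11·4 = 84 ✓

Yes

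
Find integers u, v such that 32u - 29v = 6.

Step 1: Check solvability.
gcd(32, 29) = 1
Since 1 divides 6, solutions exist.

Step 2: Apply extended Euclidean algorithm to find gcd.
We find integers such that 32*x0 + 29*y0 = 1

Step 3: Scale the particular solution.
Multiply by 6/1 = 6:
u = 60, v = 66

Step 4: Verify.
32*(60) - 29*(66) = 6 = 6 ✓

u = 60, v = 66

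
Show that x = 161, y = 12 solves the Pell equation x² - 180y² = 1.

Compute x² = 161² = 25921
Compute 180y² = 180·12² = 180·144 = 25920
x² - 180y² = 25921 - 25920 = 1
Since this equals 1, (161, 12) is a solution.

Yes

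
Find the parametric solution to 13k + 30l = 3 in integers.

Step 1: Compute gcd(13, 30) = 1.
Since 1 divides 3, solutions exist.

Step 2: Find a particular solution using extended Euclidean algorithm.
We get k₀ = 21, l₀ = -9.
Check: 13*21 + 30*-9 = 3 = 3 ✓

Step 3: Write the general solution.
k = 21 + (30/1)t = 21 + 30t
l = -9 - (13/1)t = -9 - 13t
for any integer t.

k = 21 + 30t, l = -9 - 13t for integer t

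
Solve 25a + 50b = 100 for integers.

Step 1: Check solvability.
gcd(25, 50) = 25
Since 25 divides 100, solutions exist.

Step 2: Apply extended Euclidean algorithm to find gcd.
We find integers such that 25*x0 + 50*y0 = 25

Step 3: Scale the particular solution.
Multiply by 100/25 = 4:
a = 4, b = 0

Step 4: Verify.
25*(4) + 50*(0) = 100 = 100 ✓

a = 4, b = 0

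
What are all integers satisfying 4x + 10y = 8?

Step 1: Compute gcd(4, 10) = 2.
Since 2 divides 8, solutions exist.

Step 2: Find a particular solution using extended Euclidean algorithm.
We get x₀ = -8, y₀ = 4.
Check: 4*-8 + 10*4 = 8 = 8 ✓

Step 3: Write the general solution.
x = -8 + (10/2)t = -8 + 5t
y = 4 - (4/2)t = 4 - 2t
for any integer t.

x = -8 + 5t, y = 4 - 2t for integer t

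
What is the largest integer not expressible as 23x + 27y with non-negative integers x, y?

For two coprime denominations a and b, the Frobenius number (largest value not representable as a non-negative combination) is ab - a - b.
Here gcd(23, 27) = 1, so they are coprime.
F(23, 27) = 23·27 - 23 - 27 = 621 - 50 = 571

571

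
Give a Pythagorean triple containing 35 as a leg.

We need the other leg and hypotenuse such that 35² + x² = c².
Take x = 612, c = 613: 35² + 612² = 1225 + 374544 = 375769 = 613² ✓
Triple: (35, 612, 613)

(35, 612, 613)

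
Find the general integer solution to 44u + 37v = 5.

Step 1: Compute gcd(44, 37) = 1.
Since 1 divides 5, solutions exist.

Step 2: Find a particular solution using extended Euclidean algorithm.
We get u₀ = 80, v₀ = -95.
Check: 44*80 + 37*-95 = 5 = 5 ✓

Step 3: Write the general solution.
u = 80 + (37/1)t = 80 + 37t
v = -95 - (44/1)t = -95 - 44t
for any integer t.

u = 80 + 37t, v = -95 - 44t for integer t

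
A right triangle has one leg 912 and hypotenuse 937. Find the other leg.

a² = c² - b² = 877969 - 831744 = 46225
a = 215

215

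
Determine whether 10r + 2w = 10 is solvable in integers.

Step 1: Compute gcd(10, 2).
gcd(10, 2) = 2

Step 2: Check divisibility.
Does 2 divide 10? 10 = 2 x 5, so yes.

By the theorem on linear Diophantine equations, 10r + 2w = 10 has integer solutions if and only if gcd(10, 2) divides 10. Since 2 | 10, solutions exist.

Yes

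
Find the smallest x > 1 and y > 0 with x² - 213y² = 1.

We seek the smallest positive integers (x, y) with x² - 213y² = 1, i.e., x² = 213y² + 1.
Try successive y values:
y = 1: x² = 213·1² + 1 = 214, not a perfect square
y = 2: x² = 213·2² + 1 = 853, not a perfect square
y = 3: x² = 213·3² + 1 = 1918, not a perfect square
... continuing the search (or via continued fractions) ...
y = 13320: x² = 213·13320² + 1 = 37790971201, x = 194399 ✓

Verify: 194399² - 213·13320² = 37790971201 - 37790971200 = 1 ✓

x = 194399, y = 13320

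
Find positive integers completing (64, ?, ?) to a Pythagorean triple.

We need the other leg and hypotenuse such that 64² + x² = c².
Take x = 510, c = 514: 64² + 510² = 4096 + 260100 = 264196 = 514² ✓
Triple: (510, 64, 514)

(510, 64, 514)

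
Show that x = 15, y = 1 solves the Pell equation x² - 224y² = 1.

Compute x² = 15² = 225
Compute 224y² = 224·1² = 224·1 = 224
x² - 224y² = 225 - 224 = 1
Since this equals 1, (15, 1) is a solution.

Yes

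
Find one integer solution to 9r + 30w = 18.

Step 1: Check solvability.
gcd(9, 30) = 3
Since 3 divides 18, solutions exist.

Step 2: Apply extended Euclidean algorithm to find gcd.
We find integers such that 9*x0 + 30*y0 = 3

Step 3: Scale the particular solution.
Multiply by 18/3 = 6:
r = -18, w = 6

Step 4: Verify.
9*(-18) + 30*(6) = 18 = 18 ✓

r = -18, w = 6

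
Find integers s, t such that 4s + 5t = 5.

Step 1: Check solvability.
gcd(4, 5) = 1
Since 1 divides 5, solutions exist.

Step 2: Apply extended Euclidean algorithm to find gcd.
We find integers such that 4*x0 + 5*y0 = 1

Step 3: Scale the particular solution.
Multiply by 5/1 = 5:
s = -5, t = 5

Step 4: Verify.
4*(-5) + 5*(5) = 5 = 5 ✓

s = -5, t = 5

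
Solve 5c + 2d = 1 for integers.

Step 1: Check solvability.
gcd(5, 2) = 1
Since 1 divides 1, solutions exist.

Step 2: Apply extended Euclidean algorithm to find gcd.
We find integers such that 5*x0 + 2*y0 = 1

Step 3: Scale the particular solution.
Multiply by 1/1 = 1:
c = 1, d = -2

Step 4: Verify.
5*(1) + 2*(-2) = 1 = 1 ✓

c = 1, d = -2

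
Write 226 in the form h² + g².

We need to find integers h, g > 0 such that h² + g² = 226.
Trying h = 1: g² = 226 - 1² = 226 - 1 = 225
g = 15
Check: 1² + 15² = 1 + 225 = 226 ✓

226 = 1² + 15²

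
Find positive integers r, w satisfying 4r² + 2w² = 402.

Try small values of r and check whether (402 - 4r²)/2 is a perfect square.
r = 10: 4·10² = 400, so 2w² = 402 - 400 = 2, giving w² = 1, w = 1.
Check: 4·10² + 2·1² = 400 + 2 = 402 ✓

r = 10, w = 1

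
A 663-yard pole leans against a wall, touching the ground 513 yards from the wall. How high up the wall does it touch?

The ladder, wall, and ground form a right triangle with hypotenuse 663 and one leg 513.
By the Pythagorean theorem: h² = 663² - 513² = 439569 - 263169 = 176400
h = √176400 = 420 yards

420 yards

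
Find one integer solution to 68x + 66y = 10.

Step 1: Check solvability.
gcd(68, 66) = 2
Since 2 divides 10, solutions exist.

Step 2: Apply extended Euclidean algorithm to find gcd.
We find integers such that 68*x0 + 66*y0 = 2

Step 3: Scale the particular solution.
Multiply by 10/2 = 5:
x = 5, y = -5

Step 4: Verify.
68*(5) + 66*(-5) = 10 = 10 ✓

x = 5, y = -5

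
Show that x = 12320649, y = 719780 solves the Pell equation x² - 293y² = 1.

Compute x² = 12320649² = 151798391781201
Compute 293y² = 293·719780² = 293·518083248400 = 151798391781200
x² - 293y² = 151798391781201 - 151798391781200 = 1
Since this equals 1, (12320649, 719780) is a solution.

Yes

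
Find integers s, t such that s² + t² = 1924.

We need to find integers s, t > 0 such that s² + t² = 1924.
Trying s = 18: t² = 1924 - 18² = 1924 - 324 = 1600
t = 40
Check: 18² + 40² = 324 + 1600 = 1924 ✓

1924 = 18² + 40²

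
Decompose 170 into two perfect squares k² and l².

We need to find integers k, l > 0 such that k² + l² = 170.
Trying k = 1: l² = 170 - 1² = 170 - 1 = 169
l = 13
Check: 1² + 13² = 1 + 169 = 170 ✓

170 = 1² + 13²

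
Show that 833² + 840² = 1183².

Compute a² + b² = 833² + 840² = 693889 + 705600 = 1399489
Compute c² = 1183² = 1399489
Since 1399489 = 1399489, confirmed.

Yes, it is a Pythagorean triple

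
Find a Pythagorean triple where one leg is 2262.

We need the other leg and hypotenuse such that 2262² + x² = c².
Take x = 2016, c = 3030: 2262² + 2016² = 5116644 + 4064256 = 9180900 = 3030² ✓
Triple: (2262, 2016, 3030)

(2262, 2016, 3030)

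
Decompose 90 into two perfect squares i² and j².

We need to find integers i, j > 0 such that i² + j² = 90.
Trying i = 3: j² = 90 - 3² = 90 - 9 = 81
j = 9
Check: 3² + 9² = 9 + 81 = 90 ✓

90 = 3² + 9²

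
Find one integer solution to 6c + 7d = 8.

Step 1: Check solvability.
gcd(6, 7) = 1
Since 1 divides 8, solutions exist.

Step 2: Apply extended Euclidean algorithm to find gcd.
We find integers such that 6*x0 + 7*y0 = 1

Step 3: Scale the particular solution.
Multiply by 8/1 = 8:
c = -8, d = 8

Step 4: Verify.
6*(-8) + 7*(8) = 8 = 8 ✓

c = -8, d = 8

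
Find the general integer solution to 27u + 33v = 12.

Step 1: Compute gcd(27, 33) = 3.
Since 3 divides 12, solutions exist.

Step 2: Find a particular solution using extended Euclidean algorithm.
We get u₀ = 20, v₀ = -16.
Check: 27*20 + 33*-16 = 12 = 12 ✓

Step 3: Write the general solution.
u = 20 + (33/3)t = 20 + 11t
v = -16 - (27/3)t = -16 - 9t
for any integer t.

u = 20 + 11t, v = -16 - 9t for integer t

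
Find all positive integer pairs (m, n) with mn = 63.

The positive divisors of 63 are: 1, 3, 7, 9, 21, 63.
Each divisor d gives the pair (d, 63/d):
(1, 63), (3, 21), (7, 9), (9, 7), (21, 3), (63, 1)

(1, 63), (3, 21), (7, 9), (9, 7), (21, 3), (63, 1)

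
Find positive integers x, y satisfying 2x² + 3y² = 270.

Try small values of x and check whether (270 - 2x²)/3 is a perfect square.
x = 9: 2·9² = 162, so 3y² = 270 - 162 = 108, giving y² = 36, y = 6.
Check: 2·9² + 3·6² = 162 + 108 = 270 ✓

x = 9, y = 6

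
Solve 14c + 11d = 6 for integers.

Step 1: Check solvability.
gcd(14, 11) = 1
Since 1 divides 6, solutions exist.

Step 2: Apply extended Euclidean algorithm to find gcd.
We find integers such that 14*x0 + 11*y0 = 1

Step 3: Scale the particular solution.
Multiply by 6/1 = 6:
c = 24, d = -30

Step 4: Verify.
14*(24) + 11*(-30) = 6 = 6 ✓

c = 24, d = -30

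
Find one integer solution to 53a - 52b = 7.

Step 1: Check solvability.
gcd(53, 52) = 1
Since 1 divides 7, solutions exist.

Step 2: Apply extended Euclidean algorithm to find gcd.
We find integers such that 53*x0 + 52*y0 = 1

Step 3: Scale the particular solution.
Multiply by 7/1 = 7:
a = 7, b = 7

Step 4: Verify.
53*(7) - 52*(7) = 7 = 7 ✓

a = 7, b = 7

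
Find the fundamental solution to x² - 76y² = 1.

We seek the smallest positive integers (x, y) with x² - 76y² = 1, i.e., x² = 76y² + 1.
Try successive y values:
y = 1: x² = 76·1² + 1 = 77, not a perfect square
y = 2: x² = 76·2² + 1 = 305, not a perfect square
y = 3: x² = 76·3² + 1 = 685, not a perfect square
... continuing the search (or via continued fractions) ...
y = 6630: x² = 76·6630² + 1 = 3340724401, x = 57799 ✓

Verify: 57799² - 76·6630² = 3340724401 - 3340724400 = 1 ✓

x = 57799, y = 6630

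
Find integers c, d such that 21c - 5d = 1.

Step 1: Check solvability.
gcd(21, 5) = 1
Since 1 divides 1, solutions exist.

Step 2: Apply extended Euclidean algorithm to find gcd.
We find integers such that 21*x0 + 5*y0 = 1

Step 3: Scale the particular solution.
Multiply by 1/1 = 1:
c = 1, d = 4

Step 4: Verify.
21*(1) - 5*(4) = 1 = 1 ✓

c = 1, d = 4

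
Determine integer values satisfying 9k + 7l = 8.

Step 1: Check solvability.
gcd(9, 7) = 1
Since 1 divides 8, solutions exist.

Step 2: Apply extended Euclidean algorithm to find gcd.
We find integers such that 9*x0 + 7*y0 = 1

Step 3: Scale the particular solution.
Multiply by 8/1 = 8:
k = -24, l = 32

Step 4: Verify.
9*(-24) + 7*(32) = 8 = 8 ✓

k = -24, l = 32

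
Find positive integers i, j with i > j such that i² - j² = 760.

Factor: i² - j² = (i+j)(i-j) = 760.
We need two factors of 760 with the same parity.
Use i+j = 380 and i-j = 2 (product 380·2 = 760).
Adding: 2i = 382, so i = 191.
Subtracting: 2j = 378, so j = 189.
Check: 191² - 189² = 36481 - 35721 = 760 ✓

i = 191, j = 189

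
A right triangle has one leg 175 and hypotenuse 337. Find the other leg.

b² = c² - a² = 113569 - 30625 = 82944
b = 288

288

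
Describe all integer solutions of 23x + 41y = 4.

Step 1: Compute gcd(23, 41) = 1.
Since 1 divides 4, solutions exist.

Step 2: Find a particular solution using extended Euclidean algorithm.
We get x₀ = -64, y₀ = 36.
Check: 23*-64 + 41*36 = 4 = 4 ✓

Step 3: Write the general solution.
x = -64 + (41/1)t = -64 + 41t
y = 36 - (23/1)t = 36 - 23t
for any integer t.

x = -64 + 41t, y = 36 - 23t for integer t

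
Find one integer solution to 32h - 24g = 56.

Step 1: Check solvability.
gcd(32, 24) = 8
Since 8 divides 56, solutions exist.

Step 2: Apply extended Euclidean algorithm to find gcd.
We find integers such that 32*x0 + 24*y0 = 8

Step 3: Scale the particular solution.
Multiply by 56/8 = 7:
h = 7, g = 7

Step 4: Verify.
32*(7) - 24*(7) = 56 = 56 ✓

h = 7, g = 7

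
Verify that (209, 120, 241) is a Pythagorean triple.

Compute a² + b²:
209² + 120² = 43681 + 14400 = 58081
Compute c²:
241² = 58081
Since 58081 = 58081, it is a Pythagorean triple.

Yes, it is a Pythagorean triple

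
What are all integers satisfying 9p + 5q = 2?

Step 1: Compute gcd(9, 5) = 1.
Since 1 divides 2, solutions exist.

Step 2: Find a particular solution using extended Euclidean algorithm.
We get p₀ = -2, q₀ = 4.
Check: 9*-2 + 5*4 = 2 = 2 ✓

Step 3: Write the general solution.
p = -2 + (5/1)t = -2 + 5t
q = 4 - (9/1)t = 4 - 9t
for any integer t.

p = -2 + 5t, q = 4 - 9t for integer t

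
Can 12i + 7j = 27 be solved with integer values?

Step 1: Compute gcd(12, 7).
gcd(12, 7) = 1

Step 2: Check divisibility.
Does 1 divide 27? 27 = 1 x 27, so yes.

By the theorem on linear Diophantine equations, 12i + 7j = 27 has integer solutions if and only if gcd(12, 7) divides 27. Since 1 | 27, solutions exist.

Yes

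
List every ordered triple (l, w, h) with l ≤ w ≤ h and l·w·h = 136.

Iterate l from 1 to ⌊136^(1/3)⌋. For each l dividing 136, iterate w ≥ l with w dividing 136/l, and set h = 136/(l·w).
Triples found (6): (1×1×136), (1×2×68), (1×4×34), (1×8×17), (2×2×34), (2×4×17)

(1×1×136), (1×2×68), (1×4×34), (1×8×17), (2×2×34), (2×4×17)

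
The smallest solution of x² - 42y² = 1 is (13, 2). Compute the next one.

Solutions to x² - Dy² = 1 are generated by powers of (x₀ + y₀√D).
The next solution satisfies x₁ + y₁√42 = (x₀ + y₀√42)², giving:
x₁ = x₀² + 42y₀² = 13² + 42·2² = 169 + 168 = 337
y₁ = 2x₀y₀ = 2·13·2 = 52

Verify: 337² - 42·52² = 113569 - 113568 = 1 ✓

x = 337, y = 52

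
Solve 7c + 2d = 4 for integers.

Step 1: Check solvability.
gcd(7, 2) = 1
Since 1 divides 4, solutions exist.

Step 2: Apply extended Euclidean algorithm to find gcd.
We find integers such that 7*x0 + 2*y0 = 1

Step 3: Scale the particular solution.
Multiply by 4/1 = 4:
c = 4, d = -12

Step 4: Verify.
7*(4) + 2*(-12) = 4 = 4 ✓

c = 4, d = -12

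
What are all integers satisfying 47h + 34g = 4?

Step 1: Compute gcd(47, 34) = 1.
Since 1 divides 4, solutions exist.

Step 2: Find a particular solution using extended Euclidean algorithm.
We get h₀ = -52, g₀ = 72.
Check: 47*-52 + 34*72 = 4 = 4 ✓

Step 3: Write the general solution.
h = -52 + (34/1)t = -52 + 34t
g = 72 - (47/1)t = 72 - 47t
for any integer t.

h = -52 + 34t, g = 72 - 47t for integer t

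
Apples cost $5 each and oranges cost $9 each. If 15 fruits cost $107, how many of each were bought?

Let a = apples, o = oranges.
a + o = 15
5a + 9o = 107
Substitute o = 15 - a:
5a + 9(15 - a) = 107
(5 - 9)a = 107 - 135
-4a = -28
a = 7, o = 15 - 7 = 8

Apples: 7, Oranges: 8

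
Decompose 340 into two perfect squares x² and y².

We need to find integers x, y > 0 such that x² + y² = 340.
Trying x = 4: y² = 340 - 4² = 340 - 16 = 324
y = 18
Check: 4² + 18² = 16 + 324 = 340 ✓

340 = 4² + 18²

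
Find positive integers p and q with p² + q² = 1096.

We need to find integers p, q > 0 such that p² + q² = 1096.
Trying p = 14: q² = 1096 - 14² = 1096 - 196 = 900
q = 30
Check: 14² + 30² = 196 + 900 = 1096 ✓

1096 = 14² + 30²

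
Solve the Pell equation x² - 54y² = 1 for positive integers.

We seek the smallest positive integers (x, y) with x² - 54y² = 1, i.e., x² = 54y² + 1.
Try successive y values:
y = 1: x² = 54·1² + 1 = 55, not a perfect square
y = 2: x² = 54·2² + 1 = 217, not a perfect square
y = 3: x² = 54·3² + 1 = 487, not a perfect square
... continuing the search (or via continued fractions) ...
y = 66: x² = 54·66² + 1 = 235225, x = 485 ✓

Verify: 485² - 54·66² = 235225 - 235224 = 1 ✓

x = 485, y = 66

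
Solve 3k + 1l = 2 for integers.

Step 1: Check solvability.
gcd(3, 1) = 1
Since 1 divides 2, solutions exist.

Step 2: Apply extended Euclidean algorithm to find gcd.
We find integers such that 3*x0 + 1*y0 = 1

Step 3: Scale the particular solution.
Multiply by 2/1 = 2:
k = 0, l = 2

Step 4: Verify.
3*(0) + 1*(2) = 2 = 2 ✓

k = 0, l = 2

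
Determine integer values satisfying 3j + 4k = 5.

Step 1: Check solvability.
gcd(3, 4) = 1
Since 1 divides 5, solutions exist.

Step 2: Apply extended Euclidean algorithm to find gcd.
We find integers such that 3*x0 + 4*y0 = 1

Step 3: Scale the particular solution.
Multiply by 5/1 = 5:
j = -5, k = 5

Step 4: Verify.
3*(-5) + 4*(5) = 5 = 5 ✓

j = -5, k = 5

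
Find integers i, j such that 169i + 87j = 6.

Step 1: Check solvability.
gcd(169, 87) = 1
Since 1 divides 6, solutions exist.

Step 2: Apply extended Euclidean algorithm to find gcd.
We find integers such that 169*x0 + 87*y0 = 1

Step 3: Scale the particular solution.
Multiply by 6/1 = 6:
i = -210, j = 408

Step 4: Verify.
169*(-210) + 87*(408) = 6 = 6 ✓

i = -210, j = 408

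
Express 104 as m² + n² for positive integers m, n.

We need to find integers m, n > 0 such that m² + n² = 104.
Trying m = 2: n² = 104 - 2² = 104 - 4 = 100
n = 10
Check: 2² + 10² = 4 + 100 = 104 ✓

104 = 2² + 10²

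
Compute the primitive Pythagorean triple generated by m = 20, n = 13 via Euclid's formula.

a = m² - n² = 400 - 169 = 231
b = 2mn = 2·20·13 = 520
c = m² + n² = 400 + 169 = 569
Verify: 231² + 520² = 53361 + 270400 = 323761 = 569² ✓

(231, 520, 569)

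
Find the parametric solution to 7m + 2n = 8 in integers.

Step 1: Compute gcd(7, 2) = 1.
Since 1 divides 8, solutions exist.

Step 2: Find a particular solution using extended Euclidean algorithm.
We get m₀ = 8, n₀ = -24.
Check: 7*8 + 2*-24 = 8 = 8 ✓

Step 3: Write the general solution.
m = 8 + (2/1)t = 8 + 2t
n = -24 - (7/1)t = -24 - 7t
for any integer t.

m = 8 + 2t, n = -24 - 7t for integer t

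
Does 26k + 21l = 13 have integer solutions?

Step 1: Compute gcd(26, 21).
gcd(26, 21) = 1

Step 2: Check divisibility.
Does 1 divide 13? 13 = 1 x 13, so yes.

By the theorem on linear Diophantine equations, 26k + 21l = 13 has integer solutions if and only if gcd(26, 21) divides 13. Since 1 | 13, solutions exist.

Yes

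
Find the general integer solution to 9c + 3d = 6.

Step 1: Compute gcd(9, 3) = 3.
Since 3 divides 6, solutions exist.

Step 2: Find a particular solution using extended Euclidean algorithm.
We get c₀ = 0, d₀ = 2.
Check: 9*0 + 3*2 = 6 = 6 ✓

Step 3: Write the general solution.
c = 0 + (3/3)t = 0 + 1t
d = 2 - (9/3)t = 2 - 3t
for any integer t.

c = 0 + 1t, d = 2 - 3t for integer t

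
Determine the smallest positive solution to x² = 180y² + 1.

We seek the smallest positive integers (x, y) with x² - 180y² = 1, i.e., x² = 180y² + 1.
Try successive y values:
y = 1: x² = 180·1² + 1 = 181, not a perfect square
y = 2: x² = 180·2² + 1 = 721, not a perfect square
y = 3: x² = 180·3² + 1 = 1621, not a perfect square
... continuing the search (or via continued fractions) ...
y = 12: x² = 180·12² + 1 = 25921, x = 161 ✓

Verify: 161² - 180·12² = 25921 - 25920 = 1 ✓

x = 161, y = 12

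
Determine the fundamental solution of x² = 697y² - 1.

We need x² = 697y² - 1. Try successive y:
y = 1: x² = 697·1² - 1 = 696, not a perfect square
y = 2: x² = 697·2² - 1 = 2787, not a perfect square
y = 3: x² = 697·3² - 1 = 6272, not a perfect square
...
y = 5: x² = 697·5² - 1 = 17424 = 132² ✓
Check: 132² - 697·5² = 17424 - 17425 = -1 ✓

x = 132, y = 5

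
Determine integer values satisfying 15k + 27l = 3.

Step 1: Check solvability.
gcd(15, 27) = 3
Since 3 divides 3, solutions exist.

Step 2: Apply extended Euclidean algorithm to find gcd.
We find integers such that 15*x0 + 27*y0 = 3

Step 3: Scale the particular solution.
Multiply by 3/3 = 1:
k = 2, l = -1

Step 4: Verify.
15*(2) + 27*(-1) = 3 = 3 ✓

k = 2, l = -1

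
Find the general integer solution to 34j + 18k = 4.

Step 1: Compute gcd(34, 18) = 2.
Since 2 divides 4, solutions exist.

Step 2: Find a particular solution using extended Euclidean algorithm.
We get j₀ = -2, k₀ = 4.
Check: 34*-2 + 18*4 = 4 = 4 ✓

Step 3: Write the general solution.
j = -2 + (18/2)t = -2 + 9t
k = 4 - (34/2)t = 4 - 17t
for any integer t.

j = -2 + 9t, k = 4 - 17t for integer t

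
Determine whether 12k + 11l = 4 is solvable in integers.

Step 1: Compute gcd(12, 11).
gcd(12, 11) = 1

Step 2: Check divisibility.
Does 1 divide 4? 4 = 1 x 4, so yes.

By the theorem on linear Diophantine equations, 12k + 11l = 4 has integer solutions if and only if gcd(12, 11) divides 4. Since 1 | 4, solutions exist.

Yes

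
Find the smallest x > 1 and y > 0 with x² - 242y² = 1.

We seek the smallest positive integers (x, y) with x² - 242y² = 1, i.e., x² = 242y² + 1.
Try successive y values:
y = 1: x² = 242·1² + 1 = 243, not a perfect square
y = 2: x² = 242·2² + 1 = 969, not a perfect square
y = 3: x² = 242·3² + 1 = 2179, not a perfect square
... continuing the search (or via continued fractions) ...
y = 1260: x² = 242·1260² + 1 = 384199201, x = 19601 ✓

Verify: 19601² - 242·1260² = 384199201 - 384199200 = 1 ✓

x = 19601, y = 1260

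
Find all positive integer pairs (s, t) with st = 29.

The positive divisors of 29 are: 1, 29.
Each divisor d gives the pair (d, 29/d):
(1, 29), (29, 1)

(1, 29), (29, 1)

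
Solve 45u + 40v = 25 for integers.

Step 1: Check solvability.
gcd(45, 40) = 5
Since 5 divides 25, solutions exist.

Step 2: Apply extended Euclidean algorithm to find gcd.
We find integers such that 45*x0 + 40*y0 = 5

Step 3: Scale the particular solution.
Multiply by 25/5 = 5:
u = 5, v = -5

Step 4: Verify.
45*(5) + 40*(-5) = 25 = 25 ✓

u = 5, v = -5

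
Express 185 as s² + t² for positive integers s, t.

We need to find integers s, t > 0 such that s² + t² = 185.
Trying s = 4: t² = 185 - 4² = 185 - 16 = 169
t = 13
Check: 4² + 13² = 16 + 169 = 185 ✓

185 = 4² + 13²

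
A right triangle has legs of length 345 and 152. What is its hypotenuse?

c² = a² + b² = 345² + 152² = 119025 + 23104 = 142129
c = 377

377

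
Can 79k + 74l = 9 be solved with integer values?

Step 1: Compute gcd(79, 74).
gcd(79, 74) = 1

Step 2: Check divisibility.
Does 1 divide 9? 9 = 1 x 9, so yes.

By the theorem on linear Diophantine equations, 79k + 74l = 9 has integer solutions if and only if gcd(79, 74) divides 9. Since 1 | 9, solutions exist.

Yes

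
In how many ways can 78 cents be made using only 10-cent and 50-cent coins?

We need non-negative integers (x, y) with 10x + 50y = 78.
For each x from 0 to 7, check if (78 - 10x) is a non-negative multiple of 50.
Solutions (x, y): none
Count: 0

0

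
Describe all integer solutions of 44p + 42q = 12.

Step 1: Compute gcd(44, 42) = 2.
Since 2 divides 12, solutions exist.

Step 2: Find a particular solution using extended Euclidean algorithm.
We get p₀ = 6, q₀ = -6.
Check: 44*6 + 42*-6 = 12 = 12 ✓

Step 3: Write the general solution.
p = 6 + (42/2)t = 6 + 21t
q = -6 - (44/2)t = -6 - 22t
for any integer t.

p = 6 + 21t, q = -6 - 22t for integer t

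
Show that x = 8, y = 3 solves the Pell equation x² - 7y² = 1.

Compute x² = 8² = 64
Compute 7y² = 7·3² = 7·9 = 63
x² - 7y² = 64 - 63 = 1
Since this equals 1, (8, 3) is a solution.

Yes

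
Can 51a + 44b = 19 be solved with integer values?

Step 1: Compute gcd(51, 44).
gcd(51, 44) = 1

Step 2: Check divisibility.
Does 1 divide 19? 19 = 1 x 19, so yes.

By the theorem on linear Diophantine equations, 51a + 44b = 19 has integer solutions if and only if gcd(51, 44) divides 19. Since 1 | 19, solutions exist.

Yes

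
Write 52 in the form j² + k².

We need to find integers j, k > 0 such that j² + k² = 52.
Trying j = 4: k² = 52 - 4² = 52 - 16 = 36
k = 6
Check: 4² + 6² = 16 + 36 = 52 ✓

52 = 4² + 6²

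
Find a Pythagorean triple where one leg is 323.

We need the other leg and hypotenuse such that 323² + x² = c².
Take x = 36, c = 325: 323² + 36² = 104329 + 1296 = 105625 = 325² ✓
Triple: (323, 36, 325)

(323, 36, 325)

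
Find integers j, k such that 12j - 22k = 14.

Step 1: Check solvability.
gcd(12, 22) = 2
Since 2 divides 14, solutions exist.

Step 2: Apply extended Euclidean algorithm to find gcd.
We find integers such that 12*x0 + 22*y0 = 2

Step 3: Scale the particular solution.
Multiply by 14/2 = 7:
j = 14, k = 7

Step 4: Verify.
12*(14) - 22*(7) = 14 = 14 ✓

j = 14, k = 7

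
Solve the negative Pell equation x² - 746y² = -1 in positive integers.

We need x² = 746y² - 1. Try successive y:
y = 1: x² = 746·1² - 1 = 745, not a perfect square
y = 2: x² = 746·2² - 1 = 2983, not a perfect square
y = 3: x² = 746·3² - 1 = 6713, not a perfect square
...
y = 202645: x² = 746·202645² - 1 = 30634487034649 = 5534843² ✓
Check: 5534843² - 746·202645² = 30634487034649 - 30634487034650 = -1 ✓

x = 5534843, y = 202645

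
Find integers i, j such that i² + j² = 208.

We need to find integers i, j > 0 such that i² + j² = 208.
Trying i = 8: j² = 208 - 8² = 208 - 64 = 144
j = 12
Check: 8² + 12² = 64 + 144 = 208 ✓

208 = 8² + 12²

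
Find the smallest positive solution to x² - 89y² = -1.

We need x² = 89y² - 1. Try successive y:
y = 1: x² = 89·1² - 1 = 88, not a perfect square
y = 2: x² = 89·2² - 1 = 355, not a perfect square
y = 3: x² = 89·3² - 1 = 800, not a perfect square
...
y = 53: x² = 89·53² - 1 = 250000 = 500² ✓
Check: 500² - 89·53² = 250000 - 250001 = -1 ✓

x = 500, y = 53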